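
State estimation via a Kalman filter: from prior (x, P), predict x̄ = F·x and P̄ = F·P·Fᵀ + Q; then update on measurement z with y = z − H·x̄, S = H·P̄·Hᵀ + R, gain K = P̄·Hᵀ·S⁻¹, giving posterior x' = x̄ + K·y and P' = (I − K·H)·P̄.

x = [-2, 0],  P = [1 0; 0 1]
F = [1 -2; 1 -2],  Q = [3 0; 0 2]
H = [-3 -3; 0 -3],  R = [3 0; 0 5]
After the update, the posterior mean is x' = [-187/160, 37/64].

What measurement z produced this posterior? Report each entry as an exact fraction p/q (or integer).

x̄ = F·x = [-2, -2]
P̄ = F·P·Fᵀ + Q = [8 5; 5 7]
S = H·P̄·Hᵀ + R = [228 108; 108 68]
K = P̄·Hᵀ·S⁻¹ = [-43/160 33/160; -3/64 -15/64]
x' − x̄ = [133/160, 165/64] = K·y
y = (KᵀK)⁻¹·Kᵀ·(x' − x̄) = [-10, -9]
z = y + H·x̄ = [-10, -9] + [12, 6] = [2, -3]

z = [2, -3]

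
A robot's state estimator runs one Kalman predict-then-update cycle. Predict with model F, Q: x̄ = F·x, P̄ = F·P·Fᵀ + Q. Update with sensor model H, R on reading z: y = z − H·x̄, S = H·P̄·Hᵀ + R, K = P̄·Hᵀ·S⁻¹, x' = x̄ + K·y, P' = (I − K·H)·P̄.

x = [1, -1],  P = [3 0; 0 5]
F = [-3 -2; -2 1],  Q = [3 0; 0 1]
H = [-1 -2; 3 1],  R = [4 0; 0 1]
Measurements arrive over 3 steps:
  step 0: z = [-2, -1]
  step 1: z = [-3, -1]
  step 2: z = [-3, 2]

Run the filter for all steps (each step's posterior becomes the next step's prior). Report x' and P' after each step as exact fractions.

step 0: x̄ = F·x = [-1, -3]
step 0: P̄ = F·P·Fᵀ + Q = [50 8; 8 18]
step 0: y = z − H·x̄ = [-9, 5]
step 0: S = H·P̄·Hᵀ + R = [158 -242; -242 517]
step 0: K = P̄·Hᵀ·S⁻¹ = [187/1051 4496/11561; -572/1051 -2006/11561]
step 0: x' = x̄ + K·y = [-7594/11561, 11915/11561]
step 0: P' = (I − K·H)·P̄ = [3444/11561 -5836/11561; -5836/11561 15502/11561]
step 1: x̄ = F·x = [-1048/11561, 27103/11561]
step 1: P̄ = F·P·Fᵀ + Q = [57655/11561 -16176/11561; -16176/11561 64183/11561]
step 1: y = z − H·x̄ = [18475/11561, -35520/11561]
step 1: S = H·P̄·Hᵀ + R = [295927/11561 -188099/11561; -188099/11561 497583/11561]
step 1: K = P̄·Hᵀ·S⁻¹ = [730971/4838120 1800823/4838120; -914785/1935248 -284925/1935248]
step 1: x' = x̄ + K·y = [-137237/138232, 564347/276464]
step 1: P' = (I − K·H)·P̄ = [652553/2419060 -422899/967624; -422899/967624 2252469/1935248]
step 2: x̄ = F·x = [-38159/34558, 1113295/276464]
step 2: P̄ = F·P·Fᵀ + Q = [2926383/604765 -1386551/1209530; -1386551/1209530 48295393/9676240]
step 2: y = z − H·x̄ = [545963/138232, 355449/276464]
step 2: S = H·P̄·Hᵀ + R = [8369251/345580 -11386451/691160; -11386451/691160 412816337/9676240]
step 2: K = P̄·Hᵀ·S⁻¹ = [1080260643/7371389191 2727291814/7371389191; -3400192243/7371389191 -1044825279/7371389191]
step 2: x' = x̄ + K·y = [-366416207/7371389191, 14911128804/7371389191]
step 2: P' = (I − K·H)·P̄ = [1955125240/7371389191 -3138083906/7371389191; -3138083906/7371389191 8369426439/7371389191]

step 0: x' = [-7594/11561, 11915/11561], P' = [3444/11561 -5836/11561; -5836/11561 15502/11561]
step 1: x' = [-137237/138232, 564347/276464], P' = [652553/2419060 -422899/967624; -422899/967624 2252469/1935248]
step 2: x' = [-366416207/7371389191, 14911128804/7371389191], P' = [1955125240/7371389191 -3138083906/7371389191; -3138083906/7371389191 8369426439/7371389191]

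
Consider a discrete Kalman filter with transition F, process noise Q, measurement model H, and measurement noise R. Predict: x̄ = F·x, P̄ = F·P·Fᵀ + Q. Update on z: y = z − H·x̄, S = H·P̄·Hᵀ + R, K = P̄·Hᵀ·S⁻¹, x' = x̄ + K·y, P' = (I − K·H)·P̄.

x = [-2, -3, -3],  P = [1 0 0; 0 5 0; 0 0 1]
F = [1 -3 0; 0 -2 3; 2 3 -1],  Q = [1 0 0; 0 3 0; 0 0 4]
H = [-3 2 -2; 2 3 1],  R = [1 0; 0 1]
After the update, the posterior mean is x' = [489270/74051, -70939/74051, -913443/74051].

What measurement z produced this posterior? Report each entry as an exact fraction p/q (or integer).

z = [3, -2]

x̄ = F·x = [7, -3, -10]
P̄ = F·P·Fᵀ + Q = [47 30 -43; 30 32 -33; -43 -33 54]
S = H·P̄·Hᵀ + R = [156 85; 85 521]
K = P̄·Hᵀ·S⁻¹ = [-9380/74051 21571/74051; 10385/74051 15788/74051; -12310/74051 -16611/74051]
x' − x̄ = [-29087/74051, 151214/74051, -172933/74051] = K·y
y = (KᵀK)⁻¹·Kᵀ·(x' − x̄) = [10, 3]
z = y + H·x̄ = [10, 3] + [-7, -5] = [3, -2]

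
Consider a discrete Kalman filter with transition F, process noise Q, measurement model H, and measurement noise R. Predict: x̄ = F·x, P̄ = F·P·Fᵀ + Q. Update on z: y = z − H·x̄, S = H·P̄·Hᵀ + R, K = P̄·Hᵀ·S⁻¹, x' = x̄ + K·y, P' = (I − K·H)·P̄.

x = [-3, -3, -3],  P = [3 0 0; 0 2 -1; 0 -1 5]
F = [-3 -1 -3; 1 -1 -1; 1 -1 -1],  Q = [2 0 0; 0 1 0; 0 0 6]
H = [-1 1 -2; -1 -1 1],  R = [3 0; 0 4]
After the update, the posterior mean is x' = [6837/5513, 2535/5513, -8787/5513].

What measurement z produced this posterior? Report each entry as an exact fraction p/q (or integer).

x̄ = F·x = [21, 3, 3]
P̄ = F·P·Fᵀ + Q = [70 4 4; 4 9 8; 4 8 14]
S = H·P̄·Hᵀ + R = [114 61; 61 81]
K = P̄·Hᵀ·S⁻¹ = [-1724/5513 -3466/5513; -586/5513 101/5513; -2066/5513 1692/5513]
x' − x̄ = [-108936/5513, -14004/5513, -25326/5513] = K·y
y = (KᵀK)⁻¹·Kᵀ·(x' − x̄) = [27, 18]
z = y + H·x̄ = [27, 18] + [-24, -21] = [3, -3]

z = [3, -3]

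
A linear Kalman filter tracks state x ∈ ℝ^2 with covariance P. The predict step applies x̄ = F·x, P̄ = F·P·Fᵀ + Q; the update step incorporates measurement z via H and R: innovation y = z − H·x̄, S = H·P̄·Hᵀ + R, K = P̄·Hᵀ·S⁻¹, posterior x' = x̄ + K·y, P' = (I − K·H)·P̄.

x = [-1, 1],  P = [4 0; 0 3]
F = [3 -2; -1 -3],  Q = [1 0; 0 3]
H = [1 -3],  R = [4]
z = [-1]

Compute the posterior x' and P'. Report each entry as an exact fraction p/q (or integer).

x' = [-1677/323, -454/323]
P' = [14866/323 4914/323; 4914/323 1766/323]

x̄ = F·x = [-5, -2]
P̄ = F·P·Fᵀ + Q = [49 6; 6 34]
y = z − H·x̄ = [-2]
S = H·P̄·Hᵀ + R = [323]
K = P̄·Hᵀ·S⁻¹ = [31/323; -96/323]
x' = x̄ + K·y = [-1677/323, -454/323]
P' = (I − K·H)·P̄ = [14866/323 4914/323; 4914/323 1766/323]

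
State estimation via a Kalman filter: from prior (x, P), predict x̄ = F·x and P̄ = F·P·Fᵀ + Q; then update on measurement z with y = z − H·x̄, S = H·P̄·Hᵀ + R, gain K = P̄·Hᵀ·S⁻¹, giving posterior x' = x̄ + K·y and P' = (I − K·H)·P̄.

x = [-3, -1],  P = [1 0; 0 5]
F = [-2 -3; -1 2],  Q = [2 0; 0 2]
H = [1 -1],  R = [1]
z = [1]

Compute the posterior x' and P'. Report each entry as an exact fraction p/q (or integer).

x' = [626/131, 488/131]
P' = [440/131 361/131; 361/131 412/131]

x̄ = F·x = [9, 1]
P̄ = F·P·Fᵀ + Q = [51 -28; -28 23]
y = z − H·x̄ = [-7]
S = H·P̄·Hᵀ + R = [131]
K = P̄·Hᵀ·S⁻¹ = [79/131; -51/131]
x' = x̄ + K·y = [626/131, 488/131]
P' = (I − K·H)·P̄ = [440/131 361/131; 361/131 412/131]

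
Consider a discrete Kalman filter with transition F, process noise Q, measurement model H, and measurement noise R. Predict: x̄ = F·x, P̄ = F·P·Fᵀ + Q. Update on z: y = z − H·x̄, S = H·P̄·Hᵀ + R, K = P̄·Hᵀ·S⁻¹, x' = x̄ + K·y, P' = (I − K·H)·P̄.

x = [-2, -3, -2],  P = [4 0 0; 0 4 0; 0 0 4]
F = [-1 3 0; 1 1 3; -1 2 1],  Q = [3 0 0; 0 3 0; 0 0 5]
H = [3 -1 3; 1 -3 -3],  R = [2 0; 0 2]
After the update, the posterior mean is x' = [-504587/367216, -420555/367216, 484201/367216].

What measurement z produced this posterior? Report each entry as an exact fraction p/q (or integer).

x̄ = F·x = [-7, -11, -6]
P̄ = F·P·Fᵀ + Q = [43 8 28; 8 47 16; 28 16 29]
S = H·P̄·Hᵀ + R = [1057 -335; -335 801]
K = P̄·Hᵀ·S⁻¹ = [71215/367216 -15/367216; -20305/367216 -91471/367216; 44155/367216 -30587/367216]
x' − x̄ = [2065925/367216, 3618821/367216, 2687497/367216] = K·y
y = (KᵀK)⁻¹·Kᵀ·(x' − x̄) = [29, -46]
z = y + H·x̄ = [29, -46] + [-28, 44] = [1, -2]

z = [1, -2]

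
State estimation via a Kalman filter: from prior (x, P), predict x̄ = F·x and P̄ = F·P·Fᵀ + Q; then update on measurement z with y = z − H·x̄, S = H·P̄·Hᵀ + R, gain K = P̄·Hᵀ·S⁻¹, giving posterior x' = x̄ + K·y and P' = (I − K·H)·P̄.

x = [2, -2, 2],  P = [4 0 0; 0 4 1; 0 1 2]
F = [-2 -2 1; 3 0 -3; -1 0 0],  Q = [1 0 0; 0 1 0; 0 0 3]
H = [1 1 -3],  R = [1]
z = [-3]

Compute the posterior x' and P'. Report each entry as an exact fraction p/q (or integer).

x' = [439/126, -737/126, 23/126]
P' = [3617/126 -1885/126 583/126; -1885/126 2441/126 163/126; 583/126 163/126 257/126]

x̄ = F·x = [2, 0, -2]
P̄ = F·P·Fᵀ + Q = [31 -24 8; -24 55 -12; 8 -12 7]
y = z − H·x̄ = [-11]
S = H·P̄·Hᵀ + R = [126]
K = P̄·Hᵀ·S⁻¹ = [-17/126; 67/126; -25/126]
x' = x̄ + K·y = [439/126, -737/126, 23/126]
P' = (I − K·H)·P̄ = [3617/126 -1885/126 583/126; -1885/126 2441/126 163/126; 583/126 163/126 257/126]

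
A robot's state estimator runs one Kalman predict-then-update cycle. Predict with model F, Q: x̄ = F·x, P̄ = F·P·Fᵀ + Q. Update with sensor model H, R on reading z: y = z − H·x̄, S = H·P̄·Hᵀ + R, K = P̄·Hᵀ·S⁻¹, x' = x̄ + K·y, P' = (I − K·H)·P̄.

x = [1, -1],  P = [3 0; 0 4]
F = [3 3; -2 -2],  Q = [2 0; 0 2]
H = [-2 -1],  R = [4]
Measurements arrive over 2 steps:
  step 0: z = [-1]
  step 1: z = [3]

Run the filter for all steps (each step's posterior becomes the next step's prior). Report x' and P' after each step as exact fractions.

step 0: x' = [44/63, -3/7], P' = [223/63 -30/7; -30/7 48/7]
step 1: x' = [-2227/1361, 885/1361], P' = [3943/1361 -4622/1361; -4622/1361 7656/1361]

step 0: x̄ = F·x = [0, 0]
step 0: P̄ = F·P·Fᵀ + Q = [65 -42; -42 30]
step 0: y = z − H·x̄ = [-1]
step 0: S = H·P̄·Hᵀ + R = [126]
step 0: K = P̄·Hᵀ·S⁻¹ = [-44/63; 3/7]
step 0: x' = x̄ + K·y = [44/63, -3/7]
step 0: P' = (I − K·H)·P̄ = [223/63 -30/7; -30/7 48/7]
step 1: x̄ = F·x = [17/21, -34/63]
step 1: P̄ = F·P·Fᵀ + Q = [129/7 -230/21; -230/21 586/63]
step 1: y = z − H·x̄ = [257/63]
step 1: S = H·P̄·Hᵀ + R = [2722/63]
step 1: K = P̄·Hᵀ·S⁻¹ = [-816/1361; 397/1361]
step 1: x' = x̄ + K·y = [-2227/1361, 885/1361]
step 1: P' = (I − K·H)·P̄ = [3943/1361 -4622/1361; -4622/1361 7656/1361]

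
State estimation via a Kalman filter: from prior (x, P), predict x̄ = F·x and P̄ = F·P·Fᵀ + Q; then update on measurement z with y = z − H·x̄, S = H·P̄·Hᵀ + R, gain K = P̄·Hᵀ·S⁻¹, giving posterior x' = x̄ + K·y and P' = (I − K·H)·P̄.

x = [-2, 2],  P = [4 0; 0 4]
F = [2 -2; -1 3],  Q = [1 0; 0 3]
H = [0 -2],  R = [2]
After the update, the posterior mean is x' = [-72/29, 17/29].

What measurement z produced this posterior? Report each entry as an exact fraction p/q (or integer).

z = [-1]

x̄ = F·x = [-8, 8]
P̄ = F·P·Fᵀ + Q = [33 -32; -32 43]
S = H·P̄·Hᵀ + R = [174]
K = P̄·Hᵀ·S⁻¹ = [32/87; -43/87]
x' − x̄ = [160/29, -215/29] = K·y
y = (KᵀK)⁻¹·Kᵀ·(x' − x̄) = [15]
z = y + H·x̄ = [15] + [-16] = [-1]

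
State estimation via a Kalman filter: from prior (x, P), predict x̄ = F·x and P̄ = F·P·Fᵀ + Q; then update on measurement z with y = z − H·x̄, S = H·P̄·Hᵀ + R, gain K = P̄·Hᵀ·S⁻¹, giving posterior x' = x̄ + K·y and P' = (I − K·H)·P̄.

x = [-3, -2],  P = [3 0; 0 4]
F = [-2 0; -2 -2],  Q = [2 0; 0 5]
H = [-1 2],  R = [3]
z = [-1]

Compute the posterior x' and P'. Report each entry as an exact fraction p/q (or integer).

x̄ = F·x = [6, 10]
P̄ = F·P·Fᵀ + Q = [14 12; 12 33]
y = z − H·x̄ = [-15]
S = H·P̄·Hᵀ + R = [101]
K = P̄·Hᵀ·S⁻¹ = [10/101; 54/101]
x' = x̄ + K·y = [456/101, 200/101]
P' = (I − K·H)·P̄ = [1314/101 672/101; 672/101 417/101]

x' = [456/101, 200/101]
P' = [1314/101 672/101; 672/101 417/101]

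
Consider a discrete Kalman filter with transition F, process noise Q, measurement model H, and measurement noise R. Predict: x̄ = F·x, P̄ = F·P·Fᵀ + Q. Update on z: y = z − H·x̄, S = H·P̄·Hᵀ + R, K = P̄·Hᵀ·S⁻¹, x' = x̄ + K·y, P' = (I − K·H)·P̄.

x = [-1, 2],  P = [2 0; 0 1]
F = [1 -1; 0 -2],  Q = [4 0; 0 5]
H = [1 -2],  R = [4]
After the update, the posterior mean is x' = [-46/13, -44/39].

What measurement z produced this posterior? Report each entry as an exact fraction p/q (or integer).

x̄ = F·x = [-3, -4]
P̄ = F·P·Fᵀ + Q = [7 2; 2 9]
S = H·P̄·Hᵀ + R = [39]
K = P̄·Hᵀ·S⁻¹ = [1/13; -16/39]
x' − x̄ = [-7/13, 112/39] = K·y
y = (KᵀK)⁻¹·Kᵀ·(x' − x̄) = [-7]
z = y + H·x̄ = [-7] + [5] = [-2]

z = [-2]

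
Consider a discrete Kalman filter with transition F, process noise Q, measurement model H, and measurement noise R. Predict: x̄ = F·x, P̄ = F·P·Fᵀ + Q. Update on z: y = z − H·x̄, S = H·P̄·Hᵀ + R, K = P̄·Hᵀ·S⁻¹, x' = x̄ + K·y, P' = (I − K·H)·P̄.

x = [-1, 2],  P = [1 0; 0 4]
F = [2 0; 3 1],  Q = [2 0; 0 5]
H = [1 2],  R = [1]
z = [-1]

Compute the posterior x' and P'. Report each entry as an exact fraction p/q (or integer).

x̄ = F·x = [-2, -1]
P̄ = F·P·Fᵀ + Q = [6 6; 6 18]
y = z − H·x̄ = [3]
S = H·P̄·Hᵀ + R = [103]
K = P̄·Hᵀ·S⁻¹ = [18/103; 42/103]
x' = x̄ + K·y = [-152/103, 23/103]
P' = (I − K·H)·P̄ = [294/103 -138/103; -138/103 90/103]

x' = [-152/103, 23/103]
P' = [294/103 -138/103; -138/103 90/103]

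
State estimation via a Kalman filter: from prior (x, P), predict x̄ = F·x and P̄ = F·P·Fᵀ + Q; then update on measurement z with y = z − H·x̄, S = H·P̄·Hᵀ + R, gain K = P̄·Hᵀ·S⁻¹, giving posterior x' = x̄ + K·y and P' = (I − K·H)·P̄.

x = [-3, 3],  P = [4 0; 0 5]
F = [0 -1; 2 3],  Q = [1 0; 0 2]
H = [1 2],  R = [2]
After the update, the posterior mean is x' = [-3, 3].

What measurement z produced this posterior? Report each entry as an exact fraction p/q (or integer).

x̄ = F·x = [-3, 3]
P̄ = F·P·Fᵀ + Q = [6 -15; -15 63]
S = H·P̄·Hᵀ + R = [200]
K = P̄·Hᵀ·S⁻¹ = [-3/25; 111/200]
x' − x̄ = [0, 0] = K·y
y = (KᵀK)⁻¹·Kᵀ·(x' − x̄) = [0]
z = y + H·x̄ = [0] + [3] = [3]

z = [3]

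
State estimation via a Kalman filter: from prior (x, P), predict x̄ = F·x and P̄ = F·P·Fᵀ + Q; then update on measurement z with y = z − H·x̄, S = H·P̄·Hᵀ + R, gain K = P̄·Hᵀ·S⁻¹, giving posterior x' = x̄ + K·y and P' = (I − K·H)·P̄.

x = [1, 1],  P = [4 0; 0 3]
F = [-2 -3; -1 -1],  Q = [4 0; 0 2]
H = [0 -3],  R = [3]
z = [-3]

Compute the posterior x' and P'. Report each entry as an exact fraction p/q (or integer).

x' = [13/28, 25/28]
P' = [449/28 17/28; 17/28 9/28]

x̄ = F·x = [-5, -2]
P̄ = F·P·Fᵀ + Q = [47 17; 17 9]
y = z − H·x̄ = [-9]
S = H·P̄·Hᵀ + R = [84]
K = P̄·Hᵀ·S⁻¹ = [-17/28; -9/28]
x' = x̄ + K·y = [13/28, 25/28]
P' = (I − K·H)·P̄ = [449/28 17/28; 17/28 9/28]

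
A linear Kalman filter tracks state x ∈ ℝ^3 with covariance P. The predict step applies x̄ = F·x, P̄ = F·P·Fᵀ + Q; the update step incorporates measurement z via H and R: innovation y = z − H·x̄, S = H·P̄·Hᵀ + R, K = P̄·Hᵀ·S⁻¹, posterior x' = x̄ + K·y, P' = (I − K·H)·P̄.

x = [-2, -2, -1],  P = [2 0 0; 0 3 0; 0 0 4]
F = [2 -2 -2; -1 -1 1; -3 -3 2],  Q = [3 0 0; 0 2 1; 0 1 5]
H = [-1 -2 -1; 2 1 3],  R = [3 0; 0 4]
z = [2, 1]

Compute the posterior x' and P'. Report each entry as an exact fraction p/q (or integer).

x' = [1513/1766, -1034/883, 72/883]
P' = [245763/7064 -28265/3532 -35581/1766; -28265/3532 4455/1766 3809/883; -35581/1766 3809/883 10768/883]

x̄ = F·x = [2, 3, 10]
P̄ = F·P·Fᵀ + Q = [39 -6 -10; -6 11 24; -10 24 66]
y = z − H·x̄ = [20, -36]
S = H·P̄·Hᵀ + R = [204 -386; -386 765]
K = P̄·Hᵀ·S⁻¹ = [3207/7064 1003/3532; -1597/3532 -239/1766; -397/1766 133/883]
x' = x̄ + K·y = [1513/1766, -1034/883, 72/883]
P' = (I − K·H)·P̄ = [245763/7064 -28265/3532 -35581/1766; -28265/3532 4455/1766 3809/883; -35581/1766 3809/883 10768/883]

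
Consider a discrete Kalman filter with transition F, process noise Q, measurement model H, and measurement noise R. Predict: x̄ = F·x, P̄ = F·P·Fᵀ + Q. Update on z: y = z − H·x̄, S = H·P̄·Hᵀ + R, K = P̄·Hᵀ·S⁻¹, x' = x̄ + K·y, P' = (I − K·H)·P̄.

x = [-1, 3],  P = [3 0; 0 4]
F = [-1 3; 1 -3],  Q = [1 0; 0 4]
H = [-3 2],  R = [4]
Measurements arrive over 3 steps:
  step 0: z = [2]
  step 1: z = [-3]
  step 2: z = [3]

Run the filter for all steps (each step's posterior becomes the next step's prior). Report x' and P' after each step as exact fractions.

step 0: x̄ = F·x = [10, -10]
step 0: P̄ = F·P·Fᵀ + Q = [40 -39; -39 43]
step 0: y = z − H·x̄ = [52]
step 0: S = H·P̄·Hᵀ + R = [1004]
step 0: K = P̄·Hᵀ·S⁻¹ = [-99/502; 203/1004]
step 0: x' = x̄ + K·y = [-64/251, 129/251]
step 0: P' = (I − K·H)·P̄ = [239/251 519/502; 519/502 1963/1004]
step 1: x̄ = F·x = [451/251, -451/251]
step 1: P̄ = F·P·Fᵀ + Q = [13399/1004 -12395/1004; -12395/1004 16411/1004]
step 1: y = z − H·x̄ = [1502/251]
step 1: S = H·P̄·Hᵀ + R = [338991/1004]
step 1: K = P̄·Hᵀ·S⁻¹ = [-64987/338991; 70007/338991]
step 1: x' = x̄ + K·y = [220217/338991, -190177/338991]
step 1: P' = (I − K·H)·P̄ = [317560/338991 346366/338991; 346366/338991 659563/338991]
step 2: x̄ = F·x = [-790748/338991, 790748/338991]
step 2: P̄ = F·P·Fᵀ + Q = [4514422/338991 -4175431/338991; -4175431/338991 5531395/338991]
step 2: y = z − H·x̄ = [-2936767/338991]
step 2: S = H·P̄·Hᵀ + R = [114216514/338991]
step 2: K = P̄·Hᵀ·S⁻¹ = [-10947064/57108257; 23589083/114216514]
step 2: x' = x̄ + K·y = [-38376428/57108257, 62069021/114216514]
step 2: P' = (I − K·H)·P̄ = [53495082/57108257 58348495/57108257; 58348495/57108257 222223651/114216514]

step 0: x' = [-64/251, 129/251], P' = [239/251 519/502; 519/502 1963/1004]
step 1: x' = [220217/338991, -190177/338991], P' = [317560/338991 346366/338991; 346366/338991 659563/338991]
step 2: x' = [-38376428/57108257, 62069021/114216514], P' = [53495082/57108257 58348495/57108257; 58348495/57108257 222223651/114216514]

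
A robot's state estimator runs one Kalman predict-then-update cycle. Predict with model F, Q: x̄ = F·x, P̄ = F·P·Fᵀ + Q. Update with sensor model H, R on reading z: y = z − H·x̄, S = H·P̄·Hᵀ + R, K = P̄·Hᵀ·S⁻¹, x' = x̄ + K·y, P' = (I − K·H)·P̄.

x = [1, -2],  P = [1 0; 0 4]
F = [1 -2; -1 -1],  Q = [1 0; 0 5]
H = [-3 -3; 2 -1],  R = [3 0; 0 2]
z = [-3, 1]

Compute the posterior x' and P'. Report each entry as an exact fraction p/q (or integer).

x̄ = F·x = [5, 1]
P̄ = F·P·Fᵀ + Q = [18 7; 7 10]
y = z − H·x̄ = [15, -8]
S = H·P̄·Hᵀ + R = [381 -99; -99 56]
K = P̄·Hᵀ·S⁻¹ = [-443/3845 1208/3845; -164/769 -235/769]
x' = x̄ + K·y = [2916/3845, 189/769]
P' = (I − K·H)·P̄ = [953/3845 -102/769; -102/769 266/769]

x' = [2916/3845, 189/769]
P' = [953/3845 -102/769; -102/769 266/769]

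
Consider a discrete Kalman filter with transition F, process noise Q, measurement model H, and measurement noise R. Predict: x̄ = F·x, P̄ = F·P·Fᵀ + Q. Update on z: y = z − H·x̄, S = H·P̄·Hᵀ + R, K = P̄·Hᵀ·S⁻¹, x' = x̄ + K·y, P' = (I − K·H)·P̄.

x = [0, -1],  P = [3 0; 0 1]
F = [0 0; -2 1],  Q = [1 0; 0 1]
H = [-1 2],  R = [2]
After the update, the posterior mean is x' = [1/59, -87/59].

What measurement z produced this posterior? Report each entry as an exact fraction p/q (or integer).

z = [-3]

x̄ = F·x = [0, -1]
P̄ = F·P·Fᵀ + Q = [1 0; 0 14]
S = H·P̄·Hᵀ + R = [59]
K = P̄·Hᵀ·S⁻¹ = [-1/59; 28/59]
x' − x̄ = [1/59, -28/59] = K·y
y = (KᵀK)⁻¹·Kᵀ·(x' − x̄) = [-1]
z = y + H·x̄ = [-1] + [-2] = [-3]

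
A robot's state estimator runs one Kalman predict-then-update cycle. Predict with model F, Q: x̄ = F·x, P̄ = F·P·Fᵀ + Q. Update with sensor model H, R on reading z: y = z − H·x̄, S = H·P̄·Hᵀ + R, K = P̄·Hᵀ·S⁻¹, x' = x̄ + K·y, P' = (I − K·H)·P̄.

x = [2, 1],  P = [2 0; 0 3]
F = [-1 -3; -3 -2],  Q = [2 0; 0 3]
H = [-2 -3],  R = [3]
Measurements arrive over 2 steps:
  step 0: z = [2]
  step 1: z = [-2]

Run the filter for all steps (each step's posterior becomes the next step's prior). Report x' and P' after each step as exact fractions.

step 0: x̄ = F·x = [-5, -8]
step 0: P̄ = F·P·Fᵀ + Q = [31 24; 24 33]
step 0: y = z − H·x̄ = [-32]
step 0: S = H·P̄·Hᵀ + R = [712]
step 0: K = P̄·Hᵀ·S⁻¹ = [-67/356; -147/712]
step 0: x' = x̄ + K·y = [91/89, -124/89]
step 0: P' = (I − K·H)·P̄ = [1029/178 -1305/356; -1305/356 1887/712]
step 1: x̄ = F·x = [281/89, -25/89]
step 1: P̄ = F·P·Fᵀ + Q = [6863/712 -630/89; -630/89 1926/89]
step 1: y = z − H·x̄ = [309/89]
step 1: S = H·P̄·Hᵀ + R = [26945/178]
step 1: K = P̄·Hᵀ·S⁻¹ = [41/3170; -9036/26945]
step 1: x' = x̄ + K·y = [10151/3170, -38941/26945]
step 1: P' = (I − K·H)·P̄ = [60951/6340 -10179/1585; -10179/1585 124398/26945]

step 0: x' = [91/89, -124/89], P' = [1029/178 -1305/356; -1305/356 1887/712]
step 1: x' = [10151/3170, -38941/26945], P' = [60951/6340 -10179/1585; -10179/1585 124398/26945]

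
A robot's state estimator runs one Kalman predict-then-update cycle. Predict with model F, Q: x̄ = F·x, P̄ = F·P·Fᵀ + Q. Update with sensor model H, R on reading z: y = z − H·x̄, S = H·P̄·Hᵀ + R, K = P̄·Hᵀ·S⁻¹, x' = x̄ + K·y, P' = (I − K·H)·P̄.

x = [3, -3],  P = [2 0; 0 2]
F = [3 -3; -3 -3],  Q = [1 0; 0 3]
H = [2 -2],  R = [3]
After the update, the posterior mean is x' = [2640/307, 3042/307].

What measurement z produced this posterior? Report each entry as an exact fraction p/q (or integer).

z = [-3]

x̄ = F·x = [18, 0]
P̄ = F·P·Fᵀ + Q = [37 0; 0 39]
S = H·P̄·Hᵀ + R = [307]
K = P̄·Hᵀ·S⁻¹ = [74/307; -78/307]
x' − x̄ = [-2886/307, 3042/307] = K·y
y = (KᵀK)⁻¹·Kᵀ·(x' − x̄) = [-39]
z = y + H·x̄ = [-39] + [36] = [-3]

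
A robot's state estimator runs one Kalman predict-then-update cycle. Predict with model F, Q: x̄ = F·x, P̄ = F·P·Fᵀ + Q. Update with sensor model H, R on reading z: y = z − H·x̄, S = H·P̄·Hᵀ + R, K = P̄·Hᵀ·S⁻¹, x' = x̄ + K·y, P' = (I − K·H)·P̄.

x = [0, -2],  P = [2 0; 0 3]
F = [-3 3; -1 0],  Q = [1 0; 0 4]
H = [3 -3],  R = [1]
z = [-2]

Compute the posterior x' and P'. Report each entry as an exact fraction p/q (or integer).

x̄ = F·x = [-6, 0]
P̄ = F·P·Fᵀ + Q = [46 6; 6 6]
y = z − H·x̄ = [16]
S = H·P̄·Hᵀ + R = [361]
K = P̄·Hᵀ·S⁻¹ = [120/361; 0]
x' = x̄ + K·y = [-246/361, 0]
P' = (I − K·H)·P̄ = [2206/361 6; 6 6]

x' = [-246/361, 0]
P' = [2206/361 6; 6 6]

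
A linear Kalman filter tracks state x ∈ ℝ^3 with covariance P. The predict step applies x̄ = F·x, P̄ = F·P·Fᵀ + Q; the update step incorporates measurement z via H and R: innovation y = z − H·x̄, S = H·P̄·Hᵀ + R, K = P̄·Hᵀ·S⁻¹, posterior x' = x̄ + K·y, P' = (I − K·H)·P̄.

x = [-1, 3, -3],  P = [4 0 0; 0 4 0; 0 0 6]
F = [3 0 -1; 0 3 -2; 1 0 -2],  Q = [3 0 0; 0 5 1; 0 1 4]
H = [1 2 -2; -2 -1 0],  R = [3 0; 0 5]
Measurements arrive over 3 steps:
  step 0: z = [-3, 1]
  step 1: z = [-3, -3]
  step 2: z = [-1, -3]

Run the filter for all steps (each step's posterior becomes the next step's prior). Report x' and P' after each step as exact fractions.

step 0: x' = [-45681/19034, 72143/19034, 74321/19034], P' = [99873/19034 -158841/19034 -103347/19034; -158841/19034 164346/9517 118827/9517; -103347/19034 118827/9517 95541/9517]
step 1: x' = [1177360874/458076729, -3937282168/1374230187, -56151430/1374230187], P' = [452807909/152692243 -1617468064/458076729 -822165319/458076729; -1617468064/458076729 9568694129/1374230187 6506419079/1374230187; -822165319/458076729 6506419079/1374230187 5825849309/1374230187]
step 2: x' = [73374880291299/20803005549863, -85819383035954/20803005549863, -36405380872285/20803005549863], P' = [62106179977614/20803005549863 -74382872201473/20803005549863 -38014274426503/20803005549863; -74382872201473/20803005549863 146378670440901/20803005549863 99313879101256/20803005549863; -38014274426503/20803005549863 99313879101256/20803005549863 88369786519883/20803005549863]

step 0: x̄ = F·x = [0, 15, 5]
step 0: P̄ = F·P·Fᵀ + Q = [45 12 24; 12 65 25; 24 25 32]
step 0: y = z − H·x̄ = [-23, 16]
step 0: S = H·P̄·Hᵀ + R = [188 -134; -134 298]
step 0: K = P̄·Hᵀ·S⁻¹ = [-3705/19034 -8181/19034; 7745/19034 -1101/9517; -3401/19034 -3096/9517]
step 0: x' = x̄ + K·y = [-45681/19034, 72143/19034, 74321/19034]
step 0: P' = (I − K·H)·P̄ = [99873/19034 -158841/19034 -103347/19034; -158841/19034 164346/9517 118827/9517; -103347/19034 118827/9517 95541/9517]
step 1: x̄ = F·x = [-105682/9517, 67787/19034, -194323/19034]
step 1: P̄ = F·P·Fᵀ + Q = [1767123/19034 -1140285/19034 702606/9517; -1140285/19034 482939/9517 -912391/19034; 702606/9517 -912391/19034 1353725/19034]
step 1: y = z − H·x̄ = [-184979/9517, -412043/19034]
step 1: S = H·P̄·Hᵀ + R = [8219777/19034 4031489/19034; 4031489/19034 1784200/9517]
step 1: K = P̄·Hᵀ·S⁻¹ = [-7035811/41643339 -219875878/458076729; 38549876/124930017 27222851/1374230187; -33495649/124930017 -314685433/1374230187]
step 1: x' = x̄ + K·y = [1177360874/458076729, -3937282168/1374230187, -56151430/1374230187]
step 1: P' = (I − K·H)·P̄ = [452807909/152692243 -1617468064/458076729 -822165319/458076729; -1617468064/458076729 9568694129/1374230187 6506419079/1374230187; -822165319/458076729 6506419079/1374230187 5825849309/1374230187]
step 2: x̄ = F·x = [968399936/124930017, -11699543644/1374230187, 3644385482/1374230187]
step 2: P̄ = F·P·Fᵀ + Q = [5584086931/124930017 -3340020055/124930017 3740271260/124930017; -3340020055/124930017 38215766384/1374230187 -23985107713/1374230187; 3740271260/124930017 -23985107713/1374230187 42741572993/1374230187]
step 2: y = z − H·x̄ = [18661228769/1374230187, 5482564387/1374230187]
step 2: S = H·P̄·Hᵀ + R = [269725048154/1374230187 101021377789/1374230187; 101021377789/1374230187 143825859863/1374230187]
step 2: K = P̄·Hᵀ·S⁻¹ = [-3543671857442/20803005549863 -9965897550751/20803005549863; 6582236825939/20803005549863 477414792409/20803005549863; -5375363087919/20803005549863 -4657066049650/20803005549863]
step 2: x' = x̄ + K·y = [73374880291299/20803005549863, -85819383035954/20803005549863, -36405380872285/20803005549863]
step 2: P' = (I − K·H)·P̄ = [62106179977614/20803005549863 -74382872201473/20803005549863 -38014274426503/20803005549863; -74382872201473/20803005549863 146378670440901/20803005549863 99313879101256/20803005549863; -38014274426503/20803005549863 99313879101256/20803005549863 88369786519883/20803005549863]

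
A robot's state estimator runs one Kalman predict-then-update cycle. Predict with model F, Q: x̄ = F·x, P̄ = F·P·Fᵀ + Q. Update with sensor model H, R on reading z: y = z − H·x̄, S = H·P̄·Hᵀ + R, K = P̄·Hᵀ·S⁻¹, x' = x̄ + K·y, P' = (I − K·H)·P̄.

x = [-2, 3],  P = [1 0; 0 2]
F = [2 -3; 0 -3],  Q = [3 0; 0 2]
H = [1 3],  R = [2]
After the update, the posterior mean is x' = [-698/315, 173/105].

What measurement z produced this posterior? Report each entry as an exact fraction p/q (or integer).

z = [3]

x̄ = F·x = [-13, -9]
P̄ = F·P·Fᵀ + Q = [25 18; 18 20]
S = H·P̄·Hᵀ + R = [315]
K = P̄·Hᵀ·S⁻¹ = [79/315; 26/105]
x' − x̄ = [3397/315, 1118/105] = K·y
y = (KᵀK)⁻¹·Kᵀ·(x' − x̄) = [43]
z = y + H·x̄ = [43] + [-40] = [3]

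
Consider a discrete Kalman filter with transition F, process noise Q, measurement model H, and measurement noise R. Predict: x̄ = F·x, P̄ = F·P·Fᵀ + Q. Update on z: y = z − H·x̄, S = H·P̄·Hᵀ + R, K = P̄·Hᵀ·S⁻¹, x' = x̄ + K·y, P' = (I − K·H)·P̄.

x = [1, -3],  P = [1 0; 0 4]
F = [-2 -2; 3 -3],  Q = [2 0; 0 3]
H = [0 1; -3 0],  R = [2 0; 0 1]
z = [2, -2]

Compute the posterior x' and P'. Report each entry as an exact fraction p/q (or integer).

x̄ = F·x = [4, 12]
P̄ = F·P·Fᵀ + Q = [22 18; 18 48]
y = z − H·x̄ = [-10, 10]
S = H·P̄·Hᵀ + R = [50 -54; -54 199]
K = P̄·Hᵀ·S⁻¹ = [9/3517 -1164/3517; 3318/3517 -54/3517]
x' = x̄ + K·y = [2338/3517, 8484/3517]
P' = (I − K·H)·P̄ = [388/3517 18/3517; 18/3517 6636/3517]

x' = [2338/3517, 8484/3517]
P' = [388/3517 18/3517; 18/3517 6636/3517]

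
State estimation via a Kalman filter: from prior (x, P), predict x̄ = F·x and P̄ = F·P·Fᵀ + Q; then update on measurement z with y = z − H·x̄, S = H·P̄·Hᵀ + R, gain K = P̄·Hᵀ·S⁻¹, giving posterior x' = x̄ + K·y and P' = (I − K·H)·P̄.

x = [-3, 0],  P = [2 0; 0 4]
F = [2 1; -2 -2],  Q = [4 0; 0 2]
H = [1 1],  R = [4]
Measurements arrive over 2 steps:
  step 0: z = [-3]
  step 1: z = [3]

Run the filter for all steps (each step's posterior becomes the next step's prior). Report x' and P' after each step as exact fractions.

step 0: x' = [-6, 27/7], P' = [16 -16; -16 132/7]
step 1: x' = [-411/101, 618/101], P' = [1280/101 -1040/101; -1040/101 1148/101]

step 0: x̄ = F·x = [-6, 6]
step 0: P̄ = F·P·Fᵀ + Q = [16 -16; -16 26]
step 0: y = z − H·x̄ = [-3]
step 0: S = H·P̄·Hᵀ + R = [14]
step 0: K = P̄·Hᵀ·S⁻¹ = [0; 5/7]
step 0: x' = x̄ + K·y = [-6, 27/7]
step 0: P' = (I − K·H)·P̄ = [16 -16; -16 132/7]
step 1: x̄ = F·x = [-57/7, 30/7]
step 1: P̄ = F·P·Fᵀ + Q = [160/7 -40/7; -40/7 94/7]
step 1: y = z − H·x̄ = [48/7]
step 1: S = H·P̄·Hᵀ + R = [202/7]
step 1: K = P̄·Hᵀ·S⁻¹ = [60/101; 27/101]
step 1: x' = x̄ + K·y = [-411/101, 618/101]
step 1: P' = (I − K·H)·P̄ = [1280/101 -1040/101; -1040/101 1148/101]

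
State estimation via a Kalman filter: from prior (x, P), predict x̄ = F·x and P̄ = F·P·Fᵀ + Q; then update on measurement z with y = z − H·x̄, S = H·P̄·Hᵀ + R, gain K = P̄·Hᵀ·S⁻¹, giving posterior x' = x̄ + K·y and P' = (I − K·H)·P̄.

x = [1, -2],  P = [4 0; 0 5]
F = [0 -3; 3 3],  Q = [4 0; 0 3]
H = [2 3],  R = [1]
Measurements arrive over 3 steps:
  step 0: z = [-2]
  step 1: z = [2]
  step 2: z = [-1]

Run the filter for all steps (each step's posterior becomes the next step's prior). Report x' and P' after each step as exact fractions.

step 0: x̄ = F·x = [6, -3]
step 0: P̄ = F·P·Fᵀ + Q = [49 -45; -45 84]
step 0: y = z − H·x̄ = [-5]
step 0: S = H·P̄·Hᵀ + R = [413]
step 0: K = P̄·Hᵀ·S⁻¹ = [-37/413; 162/413]
step 0: x' = x̄ + K·y = [2663/413, -2049/413]
step 0: P' = (I − K·H)·P̄ = [18868/413 -12591/413; -12591/413 8448/413]
step 1: x̄ = F·x = [6147/413, 1842/413]
step 1: P̄ = F·P·Fᵀ + Q = [77684/413 37287/413; 37287/413 20445/413]
step 1: y = z − H·x̄ = [-16994/413]
step 1: S = H·P̄·Hᵀ + R = [942598/413]
step 1: K = P̄·Hᵀ·S⁻¹ = [267229/942598; 135909/942598]
step 1: x' = x̄ + K·y = [1516780/471299, -694155/471299]
step 1: P' = (I − K·H)·P̄ = [4390907/942598 -2838195/942598; -2838195/942598 1937433/942598]
step 2: x̄ = F·x = [2082465/471299, 2467875/471299]
step 2: P̄ = F·P·Fᵀ + Q = [21207289/942598 4053429/471299; 4053429/471299 4347672/471299]
step 2: y = z − H·x̄ = [-12039854/471299]
step 2: S = H·P̄·Hᵀ + R = [130656073/471299]
step 2: K = P̄·Hᵀ·S⁻¹ = [33367576/130656073; 21149874/130656073]
step 2: x' = x̄ + K·y = [-275099341/130656073, 143860821/130656073]
step 2: P' = (I − K·H)·P̄ = [1154406955/261312146 -373679793/130656073; -373679793/130656073 256169820/130656073]

step 0: x' = [2663/413, -2049/413], P' = [18868/413 -12591/413; -12591/413 8448/413]
step 1: x' = [1516780/471299, -694155/471299], P' = [4390907/942598 -2838195/942598; -2838195/942598 1937433/942598]
step 2: x' = [-275099341/130656073, 143860821/130656073], P' = [1154406955/261312146 -373679793/130656073; -373679793/130656073 256169820/130656073]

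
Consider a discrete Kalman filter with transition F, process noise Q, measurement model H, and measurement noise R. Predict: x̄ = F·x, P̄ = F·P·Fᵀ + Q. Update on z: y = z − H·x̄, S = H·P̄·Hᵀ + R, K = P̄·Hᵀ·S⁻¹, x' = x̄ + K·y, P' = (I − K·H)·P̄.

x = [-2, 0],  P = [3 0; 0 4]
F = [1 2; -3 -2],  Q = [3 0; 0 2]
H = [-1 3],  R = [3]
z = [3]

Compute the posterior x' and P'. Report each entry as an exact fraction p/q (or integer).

x̄ = F·x = [-2, 6]
P̄ = F·P·Fᵀ + Q = [22 -25; -25 45]
y = z − H·x̄ = [-17]
S = H·P̄·Hᵀ + R = [580]
K = P̄·Hᵀ·S⁻¹ = [-97/580; 8/29]
x' = x̄ + K·y = [489/580, 38/29]
P' = (I − K·H)·P̄ = [3351/580 51/29; 51/29 25/29]

x' = [489/580, 38/29]
P' = [3351/580 51/29; 51/29 25/29]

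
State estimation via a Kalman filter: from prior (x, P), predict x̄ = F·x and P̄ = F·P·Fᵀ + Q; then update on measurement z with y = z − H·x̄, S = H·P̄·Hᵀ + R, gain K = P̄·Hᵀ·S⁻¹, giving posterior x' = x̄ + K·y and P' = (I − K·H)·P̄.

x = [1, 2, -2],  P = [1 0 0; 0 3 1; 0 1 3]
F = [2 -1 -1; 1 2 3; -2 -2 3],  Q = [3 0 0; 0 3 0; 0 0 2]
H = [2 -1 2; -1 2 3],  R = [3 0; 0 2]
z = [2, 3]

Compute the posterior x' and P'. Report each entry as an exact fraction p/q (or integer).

x̄ = F·x = [2, -1, -12]
P̄ = F·P·Fᵀ + Q = [15 -18 -8; -18 55 13; -8 13 33]
y = z − H·x̄ = [21, 43]
S = H·P̄·Hᵀ + R = [206 -51; -51 810]
K = P̄·Hᵀ·S⁻¹ = [2455/18251 -4606/54753; -14711/54753 31087/164259; 12251/54753 29285/164259]
x' = x̄ + K·y = [66113/54753, 245689/164259, 59960/164259]
P' = (I − K·H)·P̄ = [80055/18251 262373/54753 -97931/54753; 262373/54753 974071/164259 -366283/164259; -97931/54753 -366283/164259 165781/164259]

x' = [66113/54753, 245689/164259, 59960/164259]
P' = [80055/18251 262373/54753 -97931/54753; 262373/54753 974071/164259 -366283/164259; -97931/54753 -366283/164259 165781/164259]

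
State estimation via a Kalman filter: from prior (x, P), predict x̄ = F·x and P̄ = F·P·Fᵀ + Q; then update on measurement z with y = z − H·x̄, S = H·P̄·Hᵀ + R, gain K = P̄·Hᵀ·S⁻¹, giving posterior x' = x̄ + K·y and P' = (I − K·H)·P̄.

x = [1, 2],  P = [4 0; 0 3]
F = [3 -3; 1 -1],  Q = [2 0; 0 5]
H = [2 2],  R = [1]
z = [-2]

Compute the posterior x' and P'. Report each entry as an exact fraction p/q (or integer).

x̄ = F·x = [-3, -1]
P̄ = F·P·Fᵀ + Q = [65 21; 21 12]
y = z − H·x̄ = [6]
S = H·P̄·Hᵀ + R = [477]
K = P̄·Hᵀ·S⁻¹ = [172/477; 22/159]
x' = x̄ + K·y = [-133/159, -9/53]
P' = (I − K·H)·P̄ = [1421/477 -445/159; -445/159 152/53]

x' = [-133/159, -9/53]
P' = [1421/477 -445/159; -445/159 152/53]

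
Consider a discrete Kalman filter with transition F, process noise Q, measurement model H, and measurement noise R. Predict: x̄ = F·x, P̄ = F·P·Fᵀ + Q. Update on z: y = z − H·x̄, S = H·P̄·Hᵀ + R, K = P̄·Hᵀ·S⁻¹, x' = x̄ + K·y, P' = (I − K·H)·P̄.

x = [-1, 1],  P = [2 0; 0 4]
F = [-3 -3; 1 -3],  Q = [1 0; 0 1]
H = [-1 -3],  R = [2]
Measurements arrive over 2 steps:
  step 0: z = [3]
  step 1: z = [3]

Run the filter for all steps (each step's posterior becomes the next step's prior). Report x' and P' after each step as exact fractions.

step 0: x̄ = F·x = [0, -4]
step 0: P̄ = F·P·Fᵀ + Q = [55 30; 30 39]
step 0: y = z − H·x̄ = [-9]
step 0: S = H·P̄·Hᵀ + R = [588]
step 0: K = P̄·Hᵀ·S⁻¹ = [-145/588; -1/4]
step 0: x' = x̄ + K·y = [435/196, -7/4]
step 0: P' = (I − K·H)·P̄ = [11315/588 -25/4; -25/4 9/4]
step 1: x̄ = F·x = [-69/49, 366/49]
step 1: P̄ = F·P·Fᵀ + Q = [4015/49 -3674/49; -3674/49 11465/147]
step 1: y = z − H·x̄ = [24]
step 1: S = H·P̄·Hᵀ + R = [336]
step 1: K = P̄·Hᵀ·S⁻¹ = [143/336; -53/112]
step 1: x' = x̄ + K·y = [863/98, -381/98]
step 1: P' = (I − K·H)·P̄ = [49577/2352 -5731/784; -5731/784 6473/2352]

step 0: x' = [435/196, -7/4], P' = [11315/588 -25/4; -25/4 9/4]
step 1: x' = [863/98, -381/98], P' = [49577/2352 -5731/784; -5731/784 6473/2352]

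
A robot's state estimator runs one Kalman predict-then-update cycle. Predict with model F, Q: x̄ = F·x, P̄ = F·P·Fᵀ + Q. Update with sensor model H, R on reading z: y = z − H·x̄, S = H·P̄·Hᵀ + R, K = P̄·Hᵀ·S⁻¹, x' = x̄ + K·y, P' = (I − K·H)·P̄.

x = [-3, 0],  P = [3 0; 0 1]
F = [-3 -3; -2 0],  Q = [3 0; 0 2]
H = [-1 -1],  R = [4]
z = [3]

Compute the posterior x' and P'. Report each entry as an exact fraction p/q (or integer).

x' = [-63/31, -6/31]
P' = [126/31 -50/31; -50/31 278/93]

x̄ = F·x = [9, 6]
P̄ = F·P·Fᵀ + Q = [39 18; 18 14]
y = z − H·x̄ = [18]
S = H·P̄·Hᵀ + R = [93]
K = P̄·Hᵀ·S⁻¹ = [-19/31; -32/93]
x' = x̄ + K·y = [-63/31, -6/31]
P' = (I − K·H)·P̄ = [126/31 -50/31; -50/31 278/93]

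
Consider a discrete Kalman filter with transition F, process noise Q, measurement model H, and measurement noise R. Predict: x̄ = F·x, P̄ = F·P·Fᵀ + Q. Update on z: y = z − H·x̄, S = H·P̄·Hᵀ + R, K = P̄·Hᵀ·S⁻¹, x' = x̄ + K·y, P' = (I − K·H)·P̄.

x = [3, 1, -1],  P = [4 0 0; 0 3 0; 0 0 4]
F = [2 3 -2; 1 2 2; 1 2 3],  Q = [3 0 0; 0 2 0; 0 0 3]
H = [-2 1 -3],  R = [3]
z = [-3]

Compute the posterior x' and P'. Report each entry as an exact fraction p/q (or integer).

x' = [781/131, -190/131, -895/262]
P' = [4522/131 -1870/131 -3608/131; -1870/131 1645/131 3643/262; -3608/131 3643/262 12179/524]

x̄ = F·x = [11, 3, 2]
P̄ = F·P·Fᵀ + Q = [62 10 2; 10 34 40; 2 40 55]
y = z − H·x̄ = [22]
S = H·P̄·Hᵀ + R = [524]
K = P̄·Hᵀ·S⁻¹ = [-30/131; -53/262; -129/524]
x' = x̄ + K·y = [781/131, -190/131, -895/262]
P' = (I − K·H)·P̄ = [4522/131 -1870/131 -3608/131; -1870/131 1645/131 3643/262; -3608/131 3643/262 12179/524]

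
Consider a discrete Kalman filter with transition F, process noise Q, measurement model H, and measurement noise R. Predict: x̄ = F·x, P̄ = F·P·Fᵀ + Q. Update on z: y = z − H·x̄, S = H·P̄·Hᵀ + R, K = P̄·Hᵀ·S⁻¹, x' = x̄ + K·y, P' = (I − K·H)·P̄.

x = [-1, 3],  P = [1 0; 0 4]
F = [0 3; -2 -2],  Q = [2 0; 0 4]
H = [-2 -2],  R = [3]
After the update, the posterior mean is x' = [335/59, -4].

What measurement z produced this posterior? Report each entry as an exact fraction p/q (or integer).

z = [-3]

x̄ = F·x = [9, -4]
P̄ = F·P·Fᵀ + Q = [38 -24; -24 24]
S = H·P̄·Hᵀ + R = [59]
K = P̄·Hᵀ·S⁻¹ = [-28/59; 0]
x' − x̄ = [-196/59, 0] = K·y
y = (KᵀK)⁻¹·Kᵀ·(x' − x̄) = [7]
z = y + H·x̄ = [7] + [-10] = [-3]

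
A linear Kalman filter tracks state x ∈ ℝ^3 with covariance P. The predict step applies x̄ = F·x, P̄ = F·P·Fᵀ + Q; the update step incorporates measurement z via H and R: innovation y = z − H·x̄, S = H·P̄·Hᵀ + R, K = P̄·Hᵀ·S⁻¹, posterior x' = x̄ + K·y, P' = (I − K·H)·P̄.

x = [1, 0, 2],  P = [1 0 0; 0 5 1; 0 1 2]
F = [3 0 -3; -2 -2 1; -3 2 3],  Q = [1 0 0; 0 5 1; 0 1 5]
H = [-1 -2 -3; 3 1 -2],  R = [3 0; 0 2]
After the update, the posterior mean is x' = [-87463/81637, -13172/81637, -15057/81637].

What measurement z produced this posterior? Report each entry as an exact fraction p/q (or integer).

x̄ = F·x = [-3, 0, 3]
P̄ = F·P·Fᵀ + Q = [28 -6 -33; -6 27 -11; -33 -11 64]
S = H·P̄·Hᵀ + R = [361 508; 508 941]
K = P̄·Hᵀ·S⁻¹ = [4951/81637 9820/81637; -29863/81637 18811/81637; -8013/81637 -16322/81637]
x' − x̄ = [157448/81637, -13172/81637, -259968/81637] = K·y
y = (KᵀK)⁻¹·Kᵀ·(x' − x̄) = [8, 12]
z = y + H·x̄ = [8, 12] + [-6, -15] = [2, -3]

z = [2, -3]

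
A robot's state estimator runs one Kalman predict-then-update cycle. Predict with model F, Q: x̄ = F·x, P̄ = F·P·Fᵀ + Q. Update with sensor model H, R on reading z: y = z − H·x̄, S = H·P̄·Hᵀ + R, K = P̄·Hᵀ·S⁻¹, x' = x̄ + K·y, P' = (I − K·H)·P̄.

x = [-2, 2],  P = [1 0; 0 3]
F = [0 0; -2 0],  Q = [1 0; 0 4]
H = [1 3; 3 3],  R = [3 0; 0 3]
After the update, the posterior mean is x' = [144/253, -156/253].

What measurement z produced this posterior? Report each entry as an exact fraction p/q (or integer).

z = [-3, 1]

x̄ = F·x = [0, 4]
P̄ = F·P·Fᵀ + Q = [1 0; 0 8]
S = H·P̄·Hᵀ + R = [76 75; 75 84]
K = P̄·Hᵀ·S⁻¹ = [-47/253 51/253; 72/253 8/253]
x' − x̄ = [144/253, -1168/253] = K·y
y = (KᵀK)⁻¹·Kᵀ·(x' − x̄) = [-15, -11]
z = y + H·x̄ = [-15, -11] + [12, 12] = [-3, 1]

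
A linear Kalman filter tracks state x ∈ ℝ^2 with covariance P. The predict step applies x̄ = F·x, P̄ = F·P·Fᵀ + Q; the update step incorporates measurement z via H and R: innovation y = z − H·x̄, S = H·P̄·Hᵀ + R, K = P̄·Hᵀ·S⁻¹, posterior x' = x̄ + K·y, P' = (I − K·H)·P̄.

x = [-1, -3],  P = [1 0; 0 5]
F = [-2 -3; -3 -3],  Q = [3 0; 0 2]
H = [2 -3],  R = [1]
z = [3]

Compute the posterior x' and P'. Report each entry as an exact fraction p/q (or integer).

x' = [278/101, 90/101]
P' = [2851/101 1917/101; 1917/101 1300/101]

x̄ = F·x = [11, 12]
P̄ = F·P·Fᵀ + Q = [52 51; 51 56]
y = z − H·x̄ = [17]
S = H·P̄·Hᵀ + R = [101]
K = P̄·Hᵀ·S⁻¹ = [-49/101; -66/101]
x' = x̄ + K·y = [278/101, 90/101]
P' = (I − K·H)·P̄ = [2851/101 1917/101; 1917/101 1300/101]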